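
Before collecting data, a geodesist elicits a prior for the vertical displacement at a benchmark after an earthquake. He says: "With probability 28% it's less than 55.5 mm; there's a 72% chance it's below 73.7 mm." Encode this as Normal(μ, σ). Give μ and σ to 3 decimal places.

For Normal(μ,σ), the p-quantile is μ + z_p·σ. Here z_{0.28} = -0.5828, z_{0.72} = 0.5828.
So 55.5 = μ − 0.5828σ and 73.7 = μ + 0.5828σ.
Subtracting: σ = (73.7 − 55.5)/(0.5828 − (-0.5828)) = 15.613.
Then μ = 55.5 − (-0.5828)·15.613 = 64.600.

μ = 64.600, σ = 15.613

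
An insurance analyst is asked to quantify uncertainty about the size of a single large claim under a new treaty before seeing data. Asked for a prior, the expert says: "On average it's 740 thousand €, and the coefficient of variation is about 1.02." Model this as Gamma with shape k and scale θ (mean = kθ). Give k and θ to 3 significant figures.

For Gamma(k, scale θ): mean = kθ, variance = kθ², so CV = 1/√k.
CV = 1.02, hence k = 1/CV² = 0.961.
Then θ = mean/k = 740/0.961 = 770.

k ≈ 0.961, θ ≈ 770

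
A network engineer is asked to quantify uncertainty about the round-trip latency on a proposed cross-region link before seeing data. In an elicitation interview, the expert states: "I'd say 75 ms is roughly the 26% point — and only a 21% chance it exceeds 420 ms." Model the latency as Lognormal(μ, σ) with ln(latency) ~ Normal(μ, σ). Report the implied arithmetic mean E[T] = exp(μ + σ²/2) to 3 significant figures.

If T ~ Lognormal(μ,σ) then ln T ~ Normal(μ,σ), so the p-quantile of ln T is μ + z_p·σ.
ln(75) = 4.317 and ln(420) = 6.04; z_{0.26} = -0.6433, z_{0.79} = 0.8064.
σ = (6.04 − 4.317)/(0.8064 − (-0.6433)) = 1.188.
μ = 4.317 − (-0.6433)·1.188 = 5.082.
E[T] = exp(μ + σ²/2) = exp(5.082 + 0.7060) = 326 ms.

E[T] ≈ 326 ms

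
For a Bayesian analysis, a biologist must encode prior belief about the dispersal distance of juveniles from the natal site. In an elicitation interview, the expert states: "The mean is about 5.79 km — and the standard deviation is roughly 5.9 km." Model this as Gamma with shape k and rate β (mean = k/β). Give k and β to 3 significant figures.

For Gamma(k, rate β): mean = k/β, variance = k/β², so CV = 1/√k.
CV = SD/mean = 5.9/5.79 = 1.019, hence k = 1/CV² = 0.963.
Then β = k/mean = 0.963/5.79 = 0.166.

k ≈ 0.963, β ≈ 0.166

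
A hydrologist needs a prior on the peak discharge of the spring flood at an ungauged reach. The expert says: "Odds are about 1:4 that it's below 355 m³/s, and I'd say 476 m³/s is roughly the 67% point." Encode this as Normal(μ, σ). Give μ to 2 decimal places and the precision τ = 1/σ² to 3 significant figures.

μ = 434.46, τ = 0.000112

The p-quantile of Normal(μ,σ) is μ + z_p·σ, with z_{0.2} = -0.8416 and z_{0.67} = 0.4399.
Eliminate σ: μ = (z₂·x₁ − z₁·x₂)/(z₂ − z₁) = (0.4399·355 − (-0.8416)·476)/1.282 = 434.46.
Then σ = (x₂ − x₁)/(z₂ − z₁) = (476 − 355)/1.282 = 94.42.
Precision τ = 1/σ² = 1/94.42² = 0.000112.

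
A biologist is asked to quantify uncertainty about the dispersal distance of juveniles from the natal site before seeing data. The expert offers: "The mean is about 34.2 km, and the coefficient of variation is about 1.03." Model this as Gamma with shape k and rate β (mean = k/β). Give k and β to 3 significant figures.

k ≈ 0.943, β ≈ 0.0276

For Gamma(k, rate β): mean = k/β, variance = k/β², so CV = 1/√k.
CV = 1.03, hence k = 1/CV² = 0.943.
Then β = k/mean = 0.943/34.2 = 0.0276.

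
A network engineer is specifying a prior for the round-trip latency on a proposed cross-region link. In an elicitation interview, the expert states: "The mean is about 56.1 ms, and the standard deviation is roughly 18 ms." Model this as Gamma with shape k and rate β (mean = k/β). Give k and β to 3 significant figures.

k ≈ 9.71, β ≈ 0.173

For Gamma(k, rate β): mean = k/β, variance = k/β², so CV = 1/√k.
CV = SD/mean = 18/56.1 = 0.3209, hence k = 1/CV² = 9.71.
Then β = k/mean = 9.71/56.1 = 0.173.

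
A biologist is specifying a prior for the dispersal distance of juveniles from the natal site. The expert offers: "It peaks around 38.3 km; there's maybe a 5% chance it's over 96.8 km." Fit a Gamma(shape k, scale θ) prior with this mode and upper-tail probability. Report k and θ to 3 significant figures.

k ≈ 4.15, θ ≈ 12.1

Gamma(k,θ) with k>1 has mode (k−1)θ, so θ = 38.3/(k−1).
Need P(X < 96.8) = 0.95 with θ tied to k this way. Start at k = 2, θ = 38.3: P(X<96.8) ≈ 0.718.
Too low — raise k to concentrate. Iterating converges to k ≈ 4.15.
Then θ = 38.3/(4.15−1) ≈ 12.1.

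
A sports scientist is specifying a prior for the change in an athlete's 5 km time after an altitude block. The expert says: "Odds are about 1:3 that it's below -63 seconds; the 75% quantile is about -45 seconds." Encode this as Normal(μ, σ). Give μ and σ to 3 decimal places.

For Normal(μ,σ), the p-quantile is μ + z_p·σ. Here z_{0.25} = -0.6745, z_{0.75} = 0.6745.
So -63 = μ − 0.6745σ and -45 = μ + 0.6745σ.
Subtracting: σ = (-45 − -63)/(0.6745 − (-0.6745)) = 13.343.
Then μ = -63 − (-0.6745)·13.343 = -54.000.

μ = -54.000, σ = 13.343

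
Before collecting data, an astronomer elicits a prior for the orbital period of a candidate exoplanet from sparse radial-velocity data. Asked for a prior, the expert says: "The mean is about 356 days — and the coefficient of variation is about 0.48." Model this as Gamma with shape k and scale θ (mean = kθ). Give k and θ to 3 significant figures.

k ≈ 4.34, θ ≈ 82

For Gamma(k, scale θ): mean = kθ, variance = kθ², so CV = 1/√k.
CV = 0.48, hence k = 1/CV² = 4.34.
Then θ = mean/k = 356/4.34 = 82.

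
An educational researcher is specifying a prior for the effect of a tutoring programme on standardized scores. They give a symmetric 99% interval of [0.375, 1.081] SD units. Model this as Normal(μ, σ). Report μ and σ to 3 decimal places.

μ = 0.728, σ = 0.137

A symmetric 99% interval runs μ ± z·σ with z = 2.576.
Half-width = 0.353, so σ = 0.353/2.576 = 0.137.
μ is the interval midpoint, 0.728.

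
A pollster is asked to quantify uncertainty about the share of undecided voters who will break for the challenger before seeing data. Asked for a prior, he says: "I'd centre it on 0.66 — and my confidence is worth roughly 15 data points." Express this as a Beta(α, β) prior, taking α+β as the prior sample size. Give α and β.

Under the effective-sample-size interpretation, Beta(α, β) has prior mean α/(α+β) and prior sample size α+β.
So α+β = 15 and α/(α+β) = 0.66, giving α = 0.66·15 = 9.9 and β = 15 − 9.9 = 5.1.

α = 9.9, β = 5.1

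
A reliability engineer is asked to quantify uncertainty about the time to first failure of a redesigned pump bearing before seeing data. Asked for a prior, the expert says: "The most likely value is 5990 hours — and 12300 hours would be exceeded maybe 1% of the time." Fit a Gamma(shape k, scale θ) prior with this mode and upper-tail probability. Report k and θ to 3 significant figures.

Gamma(k,θ) with k>1 has mode (k−1)θ, so θ = 5990/(k−1).
Need P(X < 12300) = 0.99 with θ tied to k this way. Start at k = 2, θ = 5990: P(X<12300) ≈ 0.608.
Too low — raise k to concentrate. Iterating converges to k ≈ 10.4.
Then θ = 5990/(10.4−1) ≈ 635.

k ≈ 10.4, θ ≈ 635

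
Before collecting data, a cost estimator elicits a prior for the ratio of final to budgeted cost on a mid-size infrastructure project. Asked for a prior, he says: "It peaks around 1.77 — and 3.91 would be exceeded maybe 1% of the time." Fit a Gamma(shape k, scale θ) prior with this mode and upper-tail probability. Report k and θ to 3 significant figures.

Gamma(k,θ) with k>1 has mode (k−1)θ, so θ = 1.77/(k−1).
Need P(X < 3.91) = 0.99 with θ tied to k this way. Start at k = 2, θ = 1.77: P(X<3.91) ≈ 0.648.
Too low — raise k to concentrate. Iterating converges to k ≈ 8.67.
Then θ = 1.77/(8.67−1) ≈ 0.231.

k ≈ 8.67, θ ≈ 0.231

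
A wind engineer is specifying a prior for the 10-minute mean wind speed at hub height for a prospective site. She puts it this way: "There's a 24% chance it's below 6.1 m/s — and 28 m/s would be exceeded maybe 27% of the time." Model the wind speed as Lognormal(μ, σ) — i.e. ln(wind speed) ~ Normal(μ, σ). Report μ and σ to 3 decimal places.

μ ≈ 2.624, σ ≈ 1.155

If T ~ Lognormal(μ,σ) then ln T ~ Normal(μ,σ), so the p-quantile of ln T is μ + z_p·σ.
ln(6.1) = 1.808 and ln(28) = 3.332; z_{0.24} = -0.7063, z_{0.73} = 0.6128.
σ = (3.332 − 1.808)/(0.6128 − (-0.7063)) = 1.155.
μ = 1.808 − (-0.7063)·1.155 = 2.624.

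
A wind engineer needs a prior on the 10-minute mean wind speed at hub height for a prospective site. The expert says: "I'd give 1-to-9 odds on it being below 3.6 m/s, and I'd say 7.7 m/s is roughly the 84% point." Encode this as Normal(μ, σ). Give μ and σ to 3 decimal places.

The p-quantile of Normal(μ,σ) is μ + z_p·σ, with z_{0.1} = -1.282 and z_{0.84} = 0.9945.
Eliminate σ: μ = (z₂·x₁ − z₁·x₂)/(z₂ − z₁) = (0.9945·3.6 − (-1.282)·7.7)/2.276 = 5.909.
Then σ = (x₂ − x₁)/(z₂ − z₁) = (7.7 − 3.6)/2.276 = 1.801.

μ = 5.909, σ = 1.801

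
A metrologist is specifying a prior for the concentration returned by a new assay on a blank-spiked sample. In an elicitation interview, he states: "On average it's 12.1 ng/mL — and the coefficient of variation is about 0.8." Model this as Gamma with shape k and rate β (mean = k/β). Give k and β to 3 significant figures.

For Gamma(k, rate β): mean = k/β, variance = k/β², so CV = 1/√k.
CV = 0.8, hence k = 1/CV² = 1.56.
Then β = k/mean = 1.56/12.1 = 0.129.

k ≈ 1.56, β ≈ 0.129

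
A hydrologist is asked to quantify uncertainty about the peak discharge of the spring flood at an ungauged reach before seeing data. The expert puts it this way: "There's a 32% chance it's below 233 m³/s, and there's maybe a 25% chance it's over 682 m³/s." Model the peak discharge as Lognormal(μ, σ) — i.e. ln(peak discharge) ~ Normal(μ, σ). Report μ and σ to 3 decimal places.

If T ~ Lognormal(μ,σ) then ln T ~ Normal(μ,σ), so the p-quantile of ln T is μ + z_p·σ.
ln(233) = 5.451 and ln(682) = 6.525; z_{0.32} = -0.4677, z_{0.75} = 0.6745.
σ = (6.525 − 5.451)/(0.6745 − (-0.4677)) = 0.940.
μ = 5.451 − (-0.4677)·0.940 = 5.891.

μ ≈ 5.891, σ ≈ 0.940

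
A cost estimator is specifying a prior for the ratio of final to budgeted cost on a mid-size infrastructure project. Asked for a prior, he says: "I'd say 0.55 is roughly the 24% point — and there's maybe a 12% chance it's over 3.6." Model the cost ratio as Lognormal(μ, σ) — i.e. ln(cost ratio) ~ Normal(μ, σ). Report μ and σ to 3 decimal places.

If T ~ Lognormal(μ,σ) then ln T ~ Normal(μ,σ), so the p-quantile of ln T is μ + z_p·σ.
ln(0.55) = -0.5978 and ln(3.6) = 1.281; z_{0.24} = -0.7063, z_{0.88} = 1.175.
σ = (1.281 − -0.5978)/(1.175 − (-0.7063)) = 0.999.
μ = -0.5978 − (-0.7063)·0.999 = 0.108.

μ ≈ 0.108, σ ≈ 0.999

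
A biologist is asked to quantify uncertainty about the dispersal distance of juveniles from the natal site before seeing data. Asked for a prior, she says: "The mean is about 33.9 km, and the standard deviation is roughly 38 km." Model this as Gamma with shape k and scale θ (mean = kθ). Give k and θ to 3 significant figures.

k ≈ 0.796, θ ≈ 42.6

For Gamma(k, scale θ): mean = kθ, variance = kθ², so CV = 1/√k.
CV = SD/mean = 38/33.9 = 1.121, hence k = 1/CV² = 0.796.
Then θ = mean/k = 33.9/0.796 = 42.6.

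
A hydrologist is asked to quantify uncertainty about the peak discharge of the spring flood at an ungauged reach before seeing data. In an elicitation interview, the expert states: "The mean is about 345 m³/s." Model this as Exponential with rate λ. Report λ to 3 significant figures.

Exponential mean = 1/λ, so λ = 1/345.0 = 0.0029.

λ ≈ 0.0029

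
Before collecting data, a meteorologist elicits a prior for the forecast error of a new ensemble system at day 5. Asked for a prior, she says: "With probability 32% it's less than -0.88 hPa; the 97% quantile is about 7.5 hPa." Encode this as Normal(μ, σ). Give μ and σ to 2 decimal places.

μ = 0.79, σ = 3.57

For Normal(μ,σ), the p-quantile is μ + z_p·σ. Here z_{0.32} = -0.4677, z_{0.97} = 1.881.
So -0.88 = μ − 0.4677σ and 7.5 = μ + 1.881σ.
Subtracting: σ = (7.5 − -0.88)/(1.881 − (-0.4677)) = 3.57.
Then μ = -0.88 − (-0.4677)·3.57 = 0.79.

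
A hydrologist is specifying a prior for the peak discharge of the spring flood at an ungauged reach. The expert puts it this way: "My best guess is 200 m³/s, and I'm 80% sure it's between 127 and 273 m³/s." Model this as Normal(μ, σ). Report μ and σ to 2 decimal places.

μ = 200.00, σ = 56.96

A symmetric 80% interval runs μ ± z·σ with z = 1.282.
Half-width = 73, so σ = 73/1.282 = 56.96.
μ is the stated best guess, 200.00.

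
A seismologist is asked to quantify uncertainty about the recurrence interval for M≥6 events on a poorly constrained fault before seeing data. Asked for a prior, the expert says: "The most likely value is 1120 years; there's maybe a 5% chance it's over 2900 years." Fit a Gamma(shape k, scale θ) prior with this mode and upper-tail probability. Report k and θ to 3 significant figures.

k ≈ 3.99, θ ≈ 375

Gamma(k,θ) with k>1 has mode (k−1)θ, so θ = 1120/(k−1).
Need P(X < 2900) = 0.95 with θ tied to k this way. Start at k = 2, θ = 1120: P(X<2900) ≈ 0.731.
Too low — raise k to concentrate. Iterating converges to k ≈ 3.99.
Then θ = 1120/(3.99−1) ≈ 375.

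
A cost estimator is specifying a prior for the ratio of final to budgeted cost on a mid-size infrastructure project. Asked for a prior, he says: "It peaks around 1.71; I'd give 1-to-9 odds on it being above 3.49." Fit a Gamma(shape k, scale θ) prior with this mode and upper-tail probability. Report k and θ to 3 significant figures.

Gamma(k,θ) with k>1 has mode (k−1)θ, so θ = 1.71/(k−1).
Need P(X < 3.49) = 0.9 with θ tied to k this way. Start at k = 2, θ = 1.71: P(X<3.49) ≈ 0.605.
Too low — raise k to concentrate. Iterating converges to k ≈ 4.77.
Then θ = 1.71/(4.77−1) ≈ 0.453.

k ≈ 4.77, θ ≈ 0.453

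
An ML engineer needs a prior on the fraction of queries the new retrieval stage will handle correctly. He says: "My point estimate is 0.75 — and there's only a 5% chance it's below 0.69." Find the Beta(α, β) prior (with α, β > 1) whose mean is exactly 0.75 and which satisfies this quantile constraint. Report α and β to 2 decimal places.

With mean 0.75 fixed, write α = 0.75s, β = 0.25s where s = α+β.
Need P(θ < 0.69) = 0.05 under Beta(0.75s, 0.25s). Normal approximation: (q−m)/√(m(1−m)/s) ≈ z_{0.05} = -1.64, so s ≈ 0.75·0.25·(-1.64)²/(0.69−0.75)² = 140.9.
At s = 140.9: P(θ<0.69) ≈ 0.055. Adjusting to match 0.05 gives s ≈ 149.16.
So α = 0.75·149.16 ≈ 111.87, β = 0.25·149.16 ≈ 37.29.

α ≈ 111.87, β ≈ 37.29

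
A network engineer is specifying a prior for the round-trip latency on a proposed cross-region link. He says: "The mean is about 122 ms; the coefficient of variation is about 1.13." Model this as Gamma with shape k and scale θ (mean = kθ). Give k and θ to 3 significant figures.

For Gamma(k, scale θ): mean = kθ, variance = kθ², so CV = 1/√k.
CV = 1.13, hence k = 1/CV² = 0.783.
Then θ = mean/k = 122/0.783 = 156.

k ≈ 0.783, θ ≈ 156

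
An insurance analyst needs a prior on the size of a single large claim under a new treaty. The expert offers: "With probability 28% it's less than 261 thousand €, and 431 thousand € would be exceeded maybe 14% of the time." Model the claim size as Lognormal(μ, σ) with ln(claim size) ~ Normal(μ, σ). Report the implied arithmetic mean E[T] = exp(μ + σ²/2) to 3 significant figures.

If T ~ Lognormal(μ,σ) then ln T ~ Normal(μ,σ), so the p-quantile of ln T is μ + z_p·σ.
ln(261) = 5.565 and ln(431) = 6.066; z_{0.28} = -0.5828, z_{0.86} = 1.08.
σ = (6.066 − 5.565)/(1.08 − (-0.5828)) = 0.302.
μ = 5.565 − (-0.5828)·0.302 = 5.740.
E[T] = exp(μ + σ²/2) = exp(5.740 + 0.0455) = 326 thousand €.

E[T] ≈ 326 thousand €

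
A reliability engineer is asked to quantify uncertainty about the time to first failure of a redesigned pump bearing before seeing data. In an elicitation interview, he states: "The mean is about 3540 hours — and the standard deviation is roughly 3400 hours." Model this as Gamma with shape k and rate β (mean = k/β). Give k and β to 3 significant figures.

k ≈ 1.08, β ≈ 0.000306

For Gamma(k, rate β): mean = k/β, variance = k/β², so CV = 1/√k.
CV = SD/mean = 3400/3540 = 0.9605, hence k = 1/CV² = 1.08.
Then β = k/mean = 1.08/3540 = 0.000306.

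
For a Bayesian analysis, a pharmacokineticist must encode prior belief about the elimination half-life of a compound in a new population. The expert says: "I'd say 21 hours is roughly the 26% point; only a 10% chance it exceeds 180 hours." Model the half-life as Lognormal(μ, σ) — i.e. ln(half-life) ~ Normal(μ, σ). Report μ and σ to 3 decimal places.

μ ≈ 3.763, σ ≈ 1.116

If T ~ Lognormal(μ,σ) then ln T ~ Normal(μ,σ), so the p-quantile of ln T is μ + z_p·σ.
ln(21) = 3.045 and ln(180) = 5.193; z_{0.26} = -0.6433, z_{0.9} = 1.282.
σ = (5.193 − 3.045)/(1.282 − (-0.6433)) = 1.116.
μ = 3.045 − (-0.6433)·1.116 = 3.763.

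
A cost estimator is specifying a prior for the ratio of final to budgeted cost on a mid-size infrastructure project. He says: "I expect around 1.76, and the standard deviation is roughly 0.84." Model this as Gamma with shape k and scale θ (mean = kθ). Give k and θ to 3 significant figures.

k ≈ 4.39, θ ≈ 0.401

For Gamma(k, scale θ): mean = kθ, variance = kθ², so CV = 1/√k.
CV = SD/mean = 0.84/1.76 = 0.4773, hence k = 1/CV² = 4.39.
Then θ = mean/k = 1.76/4.39 = 0.401.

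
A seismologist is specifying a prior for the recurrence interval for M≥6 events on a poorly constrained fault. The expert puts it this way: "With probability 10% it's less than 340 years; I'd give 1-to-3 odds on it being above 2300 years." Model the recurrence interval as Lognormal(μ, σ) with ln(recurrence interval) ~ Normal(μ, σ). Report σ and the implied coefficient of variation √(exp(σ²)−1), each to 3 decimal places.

If T ~ Lognormal(μ,σ) then ln T ~ Normal(μ,σ), so the p-quantile of ln T is μ + z_p·σ.
ln(340) = 5.829 and ln(2300) = 7.741; z_{0.1} = -1.282, z_{0.75} = 0.6745.
σ = (7.741 − 5.829)/(0.6745 − (-1.282)) = 0.977.
μ = 5.829 − (-1.282)·0.977 = 7.081.
CV = √(exp(σ²)−1) = √(exp(0.9552)−1) = 1.265.

σ ≈ 0.977, CV ≈ 1.265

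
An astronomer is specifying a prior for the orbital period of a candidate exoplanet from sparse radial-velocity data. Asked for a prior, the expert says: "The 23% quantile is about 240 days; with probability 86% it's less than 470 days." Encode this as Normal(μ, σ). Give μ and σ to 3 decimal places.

For Normal(μ,σ), the p-quantile is μ + z_p·σ. Here z_{0.23} = -0.7388, z_{0.86} = 1.08.
So 240 = μ − 0.7388σ and 470 = μ + 1.08σ.
Subtracting: σ = (470 − 240)/(1.08 − (-0.7388)) = 126.432.
Then μ = 240 − (-0.7388)·126.432 = 333.414.

μ = 333.414, σ = 126.432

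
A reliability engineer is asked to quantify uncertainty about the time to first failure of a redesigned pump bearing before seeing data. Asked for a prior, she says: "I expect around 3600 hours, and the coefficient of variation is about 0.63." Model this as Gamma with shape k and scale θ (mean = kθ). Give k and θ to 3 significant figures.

k ≈ 2.52, θ ≈ 1430

For Gamma(k, scale θ): mean = kθ, variance = kθ², so CV = 1/√k.
CV = 0.63, hence k = 1/CV² = 2.52.
Then θ = mean/k = 3600/2.52 = 1430.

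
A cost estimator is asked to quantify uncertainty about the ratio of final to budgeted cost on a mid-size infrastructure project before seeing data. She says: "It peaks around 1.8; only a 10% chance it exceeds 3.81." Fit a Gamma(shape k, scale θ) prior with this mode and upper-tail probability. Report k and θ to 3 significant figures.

k ≈ 4.42, θ ≈ 0.527

Gamma(k,θ) with k>1 has mode (k−1)θ, so θ = 1.8/(k−1).
Need P(X < 3.81) = 0.9 with θ tied to k this way. Start at k = 2, θ = 1.8: P(X<3.81) ≈ 0.625.
Too low — raise k to concentrate. Iterating converges to k ≈ 4.42.
Then θ = 1.8/(4.42−1) ≈ 0.527.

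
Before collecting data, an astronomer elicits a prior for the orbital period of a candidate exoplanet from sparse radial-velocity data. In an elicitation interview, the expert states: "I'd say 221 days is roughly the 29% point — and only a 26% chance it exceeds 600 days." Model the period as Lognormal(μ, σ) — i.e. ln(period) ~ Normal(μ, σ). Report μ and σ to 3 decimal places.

If T ~ Lognormal(μ,σ) then ln T ~ Normal(μ,σ), so the p-quantile of ln T is μ + z_p·σ.
ln(221) = 5.398 and ln(600) = 6.397; z_{0.29} = -0.5534, z_{0.74} = 0.6433.
σ = (6.397 − 5.398)/(0.6433 − (-0.5534)) = 0.835.
μ = 5.398 − (-0.5534)·0.835 = 5.860.

μ ≈ 5.860, σ ≈ 0.835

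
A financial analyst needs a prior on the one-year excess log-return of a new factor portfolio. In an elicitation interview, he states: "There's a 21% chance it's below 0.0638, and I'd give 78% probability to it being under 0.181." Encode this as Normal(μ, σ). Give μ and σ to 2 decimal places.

μ = 0.12, σ = 0.07

For Normal(μ,σ), the p-quantile is μ + z_p·σ. Here z_{0.21} = -0.8064, z_{0.78} = 0.7722.
So 0.0638 = μ − 0.8064σ and 0.181 = μ + 0.7722σ.
Subtracting: σ = (0.181 − 0.0638)/(0.7722 − (-0.8064)) = 0.07.
Then μ = 0.0638 − (-0.8064)·0.07 = 0.12.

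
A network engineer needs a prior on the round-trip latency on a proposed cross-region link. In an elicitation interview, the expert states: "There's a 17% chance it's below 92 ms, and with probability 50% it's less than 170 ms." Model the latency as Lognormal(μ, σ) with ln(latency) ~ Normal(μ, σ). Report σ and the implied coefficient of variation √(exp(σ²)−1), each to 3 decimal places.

σ ≈ 0.644, CV ≈ 0.716

If T ~ Lognormal(μ,σ) then ln T ~ Normal(μ,σ), so the p-quantile of ln T is μ + z_p·σ.
ln(92) = 4.522 and ln(170) = 5.136; z_{0.17} = -0.9542, z_{0.5} = 0.
σ = (5.136 − 4.522)/(0 − (-0.9542)) = 0.644.
μ = 4.522 − (-0.9542)·0.644 = 5.136.
CV = √(exp(σ²)−1) = √(exp(0.4141)−1) = 0.716.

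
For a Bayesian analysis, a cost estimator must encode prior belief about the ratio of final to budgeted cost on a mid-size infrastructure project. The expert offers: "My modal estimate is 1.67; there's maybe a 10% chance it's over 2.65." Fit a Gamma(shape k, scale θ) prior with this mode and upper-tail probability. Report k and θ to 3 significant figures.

k ≈ 9.8, θ ≈ 0.19

Gamma(k,θ) with k>1 has mode (k−1)θ, so θ = 1.67/(k−1).
Need P(X < 2.65) = 0.9 with θ tied to k this way. Start at k = 2, θ = 1.67: P(X<2.65) ≈ 0.471.
Too low — raise k to concentrate. Iterating converges to k ≈ 9.8.
Then θ = 1.67/(9.8−1) ≈ 0.19.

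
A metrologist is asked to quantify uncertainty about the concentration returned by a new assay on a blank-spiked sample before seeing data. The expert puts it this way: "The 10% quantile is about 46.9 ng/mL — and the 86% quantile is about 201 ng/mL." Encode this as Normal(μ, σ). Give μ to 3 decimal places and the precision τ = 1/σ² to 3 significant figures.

μ = 130.515, τ = 0.000235

For Normal(μ,σ), the p-quantile is μ + z_p·σ. Here z_{0.1} = -1.282, z_{0.86} = 1.08.
So 46.9 = μ − 1.282σ and 201 = μ + 1.08σ.
Subtracting: σ = (201 − 46.9)/(1.08 − (-1.282)) = 65.245.
Then μ = 46.9 − (-1.282)·65.245 = 130.515.
Precision τ = 1/σ² = 1/65.24² = 0.000235.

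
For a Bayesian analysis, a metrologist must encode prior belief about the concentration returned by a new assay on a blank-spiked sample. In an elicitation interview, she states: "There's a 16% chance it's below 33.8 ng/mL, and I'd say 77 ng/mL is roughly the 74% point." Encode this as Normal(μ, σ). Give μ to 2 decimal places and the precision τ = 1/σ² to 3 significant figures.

The p-quantile of Normal(μ,σ) is μ + z_p·σ, with z_{0.16} = -0.9945 and z_{0.74} = 0.6433.
Eliminate σ: μ = (z₂·x₁ − z₁·x₂)/(z₂ − z₁) = (0.6433·33.8 − (-0.9945)·77)/1.638 = 60.03.
Then σ = (x₂ − x₁)/(z₂ − z₁) = (77 − 33.8)/1.638 = 26.38.
Precision τ = 1/σ² = 1/26.38² = 0.00144.

μ = 60.03, τ = 0.00144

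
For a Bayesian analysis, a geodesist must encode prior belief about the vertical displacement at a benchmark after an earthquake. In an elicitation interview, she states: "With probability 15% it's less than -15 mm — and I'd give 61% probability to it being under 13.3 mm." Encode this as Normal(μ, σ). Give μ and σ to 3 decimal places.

μ = 7.292, σ = 21.509

The p-quantile of Normal(μ,σ) is μ + z_p·σ, with z_{0.15} = -1.036 and z_{0.61} = 0.2793.
Eliminate σ: μ = (z₂·x₁ − z₁·x₂)/(z₂ − z₁) = (0.2793·-15 − (-1.036)·13.3)/1.316 = 7.292.
Then σ = (x₂ − x₁)/(z₂ − z₁) = (13.3 − -15)/1.316 = 21.509.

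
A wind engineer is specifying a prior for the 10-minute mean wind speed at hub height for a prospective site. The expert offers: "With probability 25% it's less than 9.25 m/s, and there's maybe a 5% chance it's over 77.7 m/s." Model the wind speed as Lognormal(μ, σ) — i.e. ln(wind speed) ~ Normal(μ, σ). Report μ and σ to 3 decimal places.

If T ~ Lognormal(μ,σ) then ln T ~ Normal(μ,σ), so the p-quantile of ln T is μ + z_p·σ.
ln(9.25) = 2.225 and ln(77.7) = 4.353; z_{0.25} = -0.6745, z_{0.95} = 1.645.
σ = (4.353 − 2.225)/(1.645 − (-0.6745)) = 0.918.
μ = 2.225 − (-0.6745)·0.918 = 2.844.

μ ≈ 2.844, σ ≈ 0.918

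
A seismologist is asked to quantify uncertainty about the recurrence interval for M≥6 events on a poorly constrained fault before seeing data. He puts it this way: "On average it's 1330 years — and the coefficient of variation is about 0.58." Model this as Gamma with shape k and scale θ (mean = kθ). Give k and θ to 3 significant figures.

For Gamma(k, scale θ): mean = kθ, variance = kθ², so CV = 1/√k.
CV = 0.58, hence k = 1/CV² = 2.97.
Then θ = mean/k = 1330/2.97 = 447.

k ≈ 2.97, θ ≈ 447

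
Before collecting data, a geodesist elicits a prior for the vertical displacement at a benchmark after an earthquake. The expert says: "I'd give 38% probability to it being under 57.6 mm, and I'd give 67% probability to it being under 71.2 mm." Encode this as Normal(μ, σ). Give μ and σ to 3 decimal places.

For Normal(μ,σ), the p-quantile is μ + z_p·σ. Here z_{0.38} = -0.3055, z_{0.67} = 0.4399.
So 57.6 = μ − 0.3055σ and 71.2 = μ + 0.4399σ.
Subtracting: σ = (71.2 − 57.6)/(0.4399 − (-0.3055)) = 18.245.
Then μ = 57.6 − (-0.3055)·18.245 = 63.174.

μ = 63.174, σ = 18.245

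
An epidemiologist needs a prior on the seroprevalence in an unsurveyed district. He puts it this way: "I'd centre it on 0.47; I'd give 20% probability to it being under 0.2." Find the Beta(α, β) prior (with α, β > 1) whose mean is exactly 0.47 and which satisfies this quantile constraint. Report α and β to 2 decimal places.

α ≈ 1.17, β ≈ 1.31

With mean 0.47 fixed, write α = 0.47s, β = 0.53s where s = α+β.
Need P(θ < 0.2) = 0.2 under Beta(0.47s, 0.53s). Normal approximation: (q−m)/√(m(1−m)/s) ≈ z_{0.2} = -0.842, so s ≈ 0.47·0.53·(-0.842)²/(0.2−0.47)² = 2.4.
At s = 2.4: P(θ<0.2) ≈ 0.204. Adjusting to match 0.2 gives s ≈ 2.48.
So α = 0.47·2.48 ≈ 1.17, β = 0.53·2.48 ≈ 1.31.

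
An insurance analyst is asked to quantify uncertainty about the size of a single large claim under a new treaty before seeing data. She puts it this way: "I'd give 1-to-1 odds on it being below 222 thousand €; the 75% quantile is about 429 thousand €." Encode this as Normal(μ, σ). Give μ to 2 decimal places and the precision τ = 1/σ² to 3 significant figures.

μ = 222.00, τ = 1.06e-05

For Normal(μ,σ), the p-quantile is μ + z_p·σ. Here z_{0.5} = 0, z_{0.75} = 0.6745.
So 222 = μ + 0σ and 429 = μ + 0.6745σ.
Subtracting: σ = (429 − 222)/(0.6745 − (0)) = 306.90.
Then μ = 222 − (0)·306.90 = 222.00.
Precision τ = 1/σ² = 1/306.9² = 1.06e-05.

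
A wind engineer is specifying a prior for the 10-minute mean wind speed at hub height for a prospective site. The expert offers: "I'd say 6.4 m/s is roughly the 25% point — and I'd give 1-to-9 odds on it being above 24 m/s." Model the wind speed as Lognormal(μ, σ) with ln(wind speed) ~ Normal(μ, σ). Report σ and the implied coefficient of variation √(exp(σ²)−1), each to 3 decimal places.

σ ≈ 0.676, CV ≈ 0.761

If T ~ Lognormal(μ,σ) then ln T ~ Normal(μ,σ), so the p-quantile of ln T is μ + z_p·σ.
ln(6.4) = 1.856 and ln(24) = 3.178; z_{0.25} = -0.6745, z_{0.9} = 1.282.
σ = (3.178 − 1.856)/(1.282 − (-0.6745)) = 0.676.
μ = 1.856 − (-0.6745)·0.676 = 2.312.
CV = √(exp(σ²)−1) = √(exp(0.4566)−1) = 0.761.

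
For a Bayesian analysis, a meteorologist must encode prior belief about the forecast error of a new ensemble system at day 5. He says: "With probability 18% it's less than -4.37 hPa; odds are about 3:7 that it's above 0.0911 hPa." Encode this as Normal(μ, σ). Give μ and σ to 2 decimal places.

For Normal(μ,σ), the p-quantile is μ + z_p·σ. Here z_{0.18} = -0.9154, z_{0.7} = 0.5244.
So -4.37 = μ − 0.9154σ and 0.0911 = μ + 0.5244σ.
Subtracting: σ = (0.0911 − -4.37)/(0.5244 − (-0.9154)) = 3.10.
Then μ = -4.37 − (-0.9154)·3.10 = -1.53.

μ = -1.53, σ = 3.10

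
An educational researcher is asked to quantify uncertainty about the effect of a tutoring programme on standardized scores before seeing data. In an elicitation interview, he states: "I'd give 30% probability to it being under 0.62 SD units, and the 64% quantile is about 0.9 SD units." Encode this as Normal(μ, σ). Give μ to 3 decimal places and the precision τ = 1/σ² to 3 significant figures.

μ = 0.786, τ = 9.94

For Normal(μ,σ), the p-quantile is μ + z_p·σ. Here z_{0.3} = -0.5244, z_{0.64} = 0.3585.
So 0.62 = μ − 0.5244σ and 0.9 = μ + 0.3585σ.
Subtracting: σ = (0.9 − 0.62)/(0.3585 − (-0.5244)) = 0.317.
Then μ = 0.62 − (-0.5244)·0.317 = 0.786.
Precision τ = 1/σ² = 1/0.3172² = 9.94.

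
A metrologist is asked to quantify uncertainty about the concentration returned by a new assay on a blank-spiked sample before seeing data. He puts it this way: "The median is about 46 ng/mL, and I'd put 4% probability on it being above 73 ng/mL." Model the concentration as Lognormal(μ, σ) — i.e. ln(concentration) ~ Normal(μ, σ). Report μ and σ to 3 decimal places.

If T ~ Lognormal(μ,σ) then ln T ~ Normal(μ,σ), so the p-quantile of ln T is μ + z_p·σ.
ln(46) = 3.829 and ln(73) = 4.29; z_{0.5} = 0, z_{0.96} = 1.751.
σ = (4.29 − 3.829)/(1.751 − (0)) = 0.264.
μ = 3.829 − (0)·0.264 = 3.829.

μ ≈ 3.829, σ ≈ 0.264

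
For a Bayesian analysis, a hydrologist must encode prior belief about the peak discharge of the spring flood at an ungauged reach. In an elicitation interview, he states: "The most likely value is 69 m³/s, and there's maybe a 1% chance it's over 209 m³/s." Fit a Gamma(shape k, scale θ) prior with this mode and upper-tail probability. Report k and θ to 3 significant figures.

Gamma(k,θ) with k>1 has mode (k−1)θ, so θ = 69/(k−1).
Need P(X < 209) = 0.99 with θ tied to k this way. Start at k = 2, θ = 69: P(X<209) ≈ 0.805.
Too low — raise k to concentrate. Iterating converges to k ≈ 4.66.
Then θ = 69/(4.66−1) ≈ 18.9.

k ≈ 4.66, θ ≈ 18.9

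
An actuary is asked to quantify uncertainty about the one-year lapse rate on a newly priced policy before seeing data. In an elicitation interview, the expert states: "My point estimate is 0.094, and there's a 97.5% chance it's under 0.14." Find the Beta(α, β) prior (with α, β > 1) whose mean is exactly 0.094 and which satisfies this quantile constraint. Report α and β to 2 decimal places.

α ≈ 17.31, β ≈ 166.83

With mean 0.094 fixed, write α = 0.094s, β = 0.906s where s = α+β.
Need P(θ < 0.14) = 0.975 under Beta(0.094s, 0.906s). Normal approximation: (q−m)/√(m(1−m)/s) ≈ z_{0.975} = 1.96, so s ≈ 0.094·0.906·(1.96)²/(0.14−0.094)² = 154.6.
At s = 154.6: P(θ<0.14) ≈ 0.965. Adjusting to match 0.975 gives s ≈ 184.14.
So α = 0.094·184.14 ≈ 17.31, β = 0.906·184.14 ≈ 166.83.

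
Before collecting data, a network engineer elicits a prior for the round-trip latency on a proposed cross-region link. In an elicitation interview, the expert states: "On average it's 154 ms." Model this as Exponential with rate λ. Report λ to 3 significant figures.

Exponential mean = 1/λ, so λ = 1/154.0 = 0.00649.

λ ≈ 0.00649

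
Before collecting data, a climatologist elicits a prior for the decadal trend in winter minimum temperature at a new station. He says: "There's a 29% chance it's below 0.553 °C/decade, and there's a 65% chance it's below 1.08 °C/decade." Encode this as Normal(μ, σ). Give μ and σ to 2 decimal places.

The p-quantile of Normal(μ,σ) is μ + z_p·σ, with z_{0.29} = -0.5534 and z_{0.65} = 0.3853.
Eliminate σ: μ = (z₂·x₁ − z₁·x₂)/(z₂ − z₁) = (0.3853·0.553 − (-0.5534)·1.08)/0.9387 = 0.86.
Then σ = (x₂ − x₁)/(z₂ − z₁) = (1.08 − 0.553)/0.9387 = 0.56.

μ = 0.86, σ = 0.56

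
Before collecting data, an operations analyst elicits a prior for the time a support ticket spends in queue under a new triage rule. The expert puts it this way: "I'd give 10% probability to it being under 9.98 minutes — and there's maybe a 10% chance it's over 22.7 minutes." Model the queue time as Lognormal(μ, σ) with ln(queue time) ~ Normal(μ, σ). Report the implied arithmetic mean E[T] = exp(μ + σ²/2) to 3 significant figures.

E[T] ≈ 15.8 minutes

If T ~ Lognormal(μ,σ) then ln T ~ Normal(μ,σ), so the p-quantile of ln T is μ + z_p·σ.
ln(9.98) = 2.301 and ln(22.7) = 3.122; z_{0.1} = -1.282, z_{0.9} = 1.282.
σ = (3.122 − 2.301)/(1.282 − (-1.282)) = 0.321.
μ = 2.301 − (-1.282)·0.321 = 2.711.
E[T] = exp(μ + σ²/2) = exp(2.711 + 0.0514) = 15.8 minutes.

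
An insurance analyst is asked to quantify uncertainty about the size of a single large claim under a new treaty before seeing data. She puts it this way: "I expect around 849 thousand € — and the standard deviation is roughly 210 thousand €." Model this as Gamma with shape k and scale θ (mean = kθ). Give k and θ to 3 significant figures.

k ≈ 16.3, θ ≈ 51.9

For Gamma(k, scale θ): mean = kθ, variance = kθ², so CV = 1/√k.
CV = SD/mean = 210/849 = 0.2473, hence k = 1/CV² = 16.3.
Then θ = mean/k = 849/16.3 = 51.9.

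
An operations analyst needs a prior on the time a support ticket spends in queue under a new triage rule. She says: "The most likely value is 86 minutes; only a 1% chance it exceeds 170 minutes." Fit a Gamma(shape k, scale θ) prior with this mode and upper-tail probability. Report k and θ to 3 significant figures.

k ≈ 11.6, θ ≈ 8.11

Gamma(k,θ) with k>1 has mode (k−1)θ, so θ = 86/(k−1).
Need P(X < 170) = 0.99 with θ tied to k this way. Start at k = 2, θ = 86: P(X<170) ≈ 0.588.
Too low — raise k to concentrate. Iterating converges to k ≈ 11.6.
Then θ = 86/(11.6−1) ≈ 8.11.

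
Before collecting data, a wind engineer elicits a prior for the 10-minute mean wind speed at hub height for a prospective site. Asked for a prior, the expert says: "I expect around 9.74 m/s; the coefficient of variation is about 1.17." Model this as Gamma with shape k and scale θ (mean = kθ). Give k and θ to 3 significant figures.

For Gamma(k, scale θ): mean = kθ, variance = kθ², so CV = 1/√k.
CV = 1.17, hence k = 1/CV² = 0.731.
Then θ = mean/k = 9.74/0.731 = 13.3.

k ≈ 0.731, θ ≈ 13.3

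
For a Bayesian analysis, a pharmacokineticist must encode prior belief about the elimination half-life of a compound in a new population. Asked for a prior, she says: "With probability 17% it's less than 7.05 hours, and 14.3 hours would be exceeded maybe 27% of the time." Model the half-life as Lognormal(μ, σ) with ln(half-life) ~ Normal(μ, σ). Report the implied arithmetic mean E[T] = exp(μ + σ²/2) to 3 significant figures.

If T ~ Lognormal(μ,σ) then ln T ~ Normal(μ,σ), so the p-quantile of ln T is μ + z_p·σ.
ln(7.05) = 1.953 and ln(14.3) = 2.66; z_{0.17} = -0.9542, z_{0.73} = 0.6128.
σ = (2.66 − 1.953)/(0.6128 − (-0.9542)) = 0.451.
μ = 1.953 − (-0.9542)·0.451 = 2.384.
E[T] = exp(μ + σ²/2) = exp(2.384 + 0.1019) = 12 hours.

E[T] ≈ 12 hours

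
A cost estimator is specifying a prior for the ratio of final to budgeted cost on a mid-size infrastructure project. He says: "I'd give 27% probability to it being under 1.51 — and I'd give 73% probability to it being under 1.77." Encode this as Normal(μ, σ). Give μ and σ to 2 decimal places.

μ = 1.64, σ = 0.21

For Normal(μ,σ), the p-quantile is μ + z_p·σ. Here z_{0.27} = -0.6128, z_{0.73} = 0.6128.
So 1.51 = μ − 0.6128σ and 1.77 = μ + 0.6128σ.
Subtracting: σ = (1.77 − 1.51)/(0.6128 − (-0.6128)) = 0.21.
Then μ = 1.51 − (-0.6128)·0.21 = 1.64.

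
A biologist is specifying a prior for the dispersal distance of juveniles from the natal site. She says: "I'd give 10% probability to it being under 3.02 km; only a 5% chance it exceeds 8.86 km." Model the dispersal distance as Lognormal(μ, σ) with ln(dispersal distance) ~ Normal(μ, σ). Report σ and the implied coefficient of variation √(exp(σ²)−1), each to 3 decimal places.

If T ~ Lognormal(μ,σ) then ln T ~ Normal(μ,σ), so the p-quantile of ln T is μ + z_p·σ.
ln(3.02) = 1.105 and ln(8.86) = 2.182; z_{0.1} = -1.282, z_{0.95} = 1.645.
σ = (2.182 − 1.105)/(1.645 − (-1.282)) = 0.368.
μ = 1.105 − (-1.282)·0.368 = 1.577.
CV = √(exp(σ²)−1) = √(exp(0.1353)−1) = 0.381.

σ ≈ 0.368, CV ≈ 0.381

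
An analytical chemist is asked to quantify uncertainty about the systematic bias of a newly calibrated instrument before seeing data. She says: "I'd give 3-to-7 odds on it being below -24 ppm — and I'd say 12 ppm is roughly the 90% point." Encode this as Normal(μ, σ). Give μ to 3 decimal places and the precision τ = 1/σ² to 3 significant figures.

μ = -13.547, τ = 0.00252

For Normal(μ,σ), the p-quantile is μ + z_p·σ. Here z_{0.3} = -0.5244, z_{0.9} = 1.282.
So -24 = μ − 0.5244σ and 12 = μ + 1.282σ.
Subtracting: σ = (12 − -24)/(1.282 − (-0.5244)) = 19.934.
Then μ = -24 − (-0.5244)·19.934 = -13.547.
Precision τ = 1/σ² = 1/19.93² = 0.00252.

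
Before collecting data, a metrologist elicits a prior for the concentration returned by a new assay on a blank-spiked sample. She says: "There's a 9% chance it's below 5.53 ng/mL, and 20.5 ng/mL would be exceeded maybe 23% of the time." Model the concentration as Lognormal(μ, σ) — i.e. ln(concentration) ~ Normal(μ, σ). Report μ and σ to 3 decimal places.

μ ≈ 2.555, σ ≈ 0.630

If T ~ Lognormal(μ,σ) then ln T ~ Normal(μ,σ), so the p-quantile of ln T is μ + z_p·σ.
ln(5.53) = 1.71 and ln(20.5) = 3.02; z_{0.09} = -1.341, z_{0.77} = 0.7388.
σ = (3.02 − 1.71)/(0.7388 − (-1.341)) = 0.630.
μ = 1.71 − (-1.341)·0.630 = 2.555.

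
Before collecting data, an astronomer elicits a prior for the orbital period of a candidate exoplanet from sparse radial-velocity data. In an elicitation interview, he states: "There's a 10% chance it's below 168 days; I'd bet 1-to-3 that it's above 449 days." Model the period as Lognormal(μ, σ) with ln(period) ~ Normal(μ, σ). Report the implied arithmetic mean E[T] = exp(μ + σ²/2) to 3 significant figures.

If T ~ Lognormal(μ,σ) then ln T ~ Normal(μ,σ), so the p-quantile of ln T is μ + z_p·σ.
ln(168) = 5.124 and ln(449) = 6.107; z_{0.1} = -1.282, z_{0.75} = 0.6745.
σ = (6.107 − 5.124)/(0.6745 − (-1.282)) = 0.503.
μ = 5.124 − (-1.282)·0.503 = 5.768.
E[T] = exp(μ + σ²/2) = exp(5.768 + 0.1263) = 363 days.

E[T] ≈ 363 days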